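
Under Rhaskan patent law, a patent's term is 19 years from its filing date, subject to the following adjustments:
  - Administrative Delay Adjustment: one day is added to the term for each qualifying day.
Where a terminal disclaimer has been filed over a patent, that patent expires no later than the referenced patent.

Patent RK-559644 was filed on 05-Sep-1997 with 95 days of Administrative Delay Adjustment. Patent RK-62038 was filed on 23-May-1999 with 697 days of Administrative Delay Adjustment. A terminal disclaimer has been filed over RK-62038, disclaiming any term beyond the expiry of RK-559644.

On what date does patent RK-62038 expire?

December 9, 2016

Natural term of RK-62038:
  Base: filing + 19 years → 23 May 2018.
  Administrative Delay Adjustment: +697 days → 19 April 2020.
Expiry of referenced patent RK-559644:
  Base: filing + 19 years → 5 September 2016.
  Administrative Delay Adjustment: +95 days → 9 December 2016.
Terminal disclaimer: RK-62038 expires on the earlier of 19 April 2020 and 9 December 2016.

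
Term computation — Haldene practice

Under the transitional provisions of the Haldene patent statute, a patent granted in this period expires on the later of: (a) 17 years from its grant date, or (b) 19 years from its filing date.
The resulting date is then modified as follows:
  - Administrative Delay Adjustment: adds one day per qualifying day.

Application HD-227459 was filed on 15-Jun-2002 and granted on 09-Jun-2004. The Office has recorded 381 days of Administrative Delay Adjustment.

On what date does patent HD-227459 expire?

2022-07-01

(a) grant + 17 years → 9 June 2021.
(b) filing + 19 years → 15 June 2021.
Later of the two: 15 June 2021.
Administrative Delay Adjustment: +381 days → 1 July 2022.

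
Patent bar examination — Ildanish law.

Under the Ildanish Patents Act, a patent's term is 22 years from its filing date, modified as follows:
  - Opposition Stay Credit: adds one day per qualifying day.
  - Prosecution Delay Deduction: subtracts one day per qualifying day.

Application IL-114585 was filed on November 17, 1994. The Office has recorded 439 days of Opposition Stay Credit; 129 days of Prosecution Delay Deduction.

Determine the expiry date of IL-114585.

Base term: filing date + 22 years → 17 November 2016.
Opposition Stay Credit: +439 days → 30 January 2018.
Prosecution Delay Deduction: −129 days → 23 September 2017.

September 23, 2017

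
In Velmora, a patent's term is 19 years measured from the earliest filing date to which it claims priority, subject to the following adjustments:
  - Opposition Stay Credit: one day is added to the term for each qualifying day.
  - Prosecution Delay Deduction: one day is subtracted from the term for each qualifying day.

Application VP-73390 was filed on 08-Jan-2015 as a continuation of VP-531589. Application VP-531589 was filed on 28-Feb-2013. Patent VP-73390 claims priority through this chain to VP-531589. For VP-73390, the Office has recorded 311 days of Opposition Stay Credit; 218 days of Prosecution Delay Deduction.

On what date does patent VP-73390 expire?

May 31, 2032

Earliest priority filing: 28 February 2013.
Base term: 28 February 2013 + 19 years → 28 February 2032.
Opposition Stay Credit: +311 days → 4 January 2033.
Prosecution Delay Deduction: −218 days → 31 May 2032.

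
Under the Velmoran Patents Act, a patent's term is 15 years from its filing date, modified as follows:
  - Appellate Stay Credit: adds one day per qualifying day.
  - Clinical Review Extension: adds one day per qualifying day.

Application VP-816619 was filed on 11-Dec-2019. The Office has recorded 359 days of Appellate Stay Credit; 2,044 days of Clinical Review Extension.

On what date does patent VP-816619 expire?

2041-07-10

Base term: filing date + 15 years → 11 December 2034.
Appellate Stay Credit: +359 days → 5 December 2035.
Clinical Review Extension: +2044 days → 10 July 2041.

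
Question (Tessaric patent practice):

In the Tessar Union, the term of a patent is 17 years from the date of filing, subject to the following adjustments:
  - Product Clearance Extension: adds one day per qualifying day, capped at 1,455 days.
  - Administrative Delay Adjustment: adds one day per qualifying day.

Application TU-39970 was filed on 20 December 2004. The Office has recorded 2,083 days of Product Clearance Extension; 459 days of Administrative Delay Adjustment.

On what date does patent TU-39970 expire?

Base term: filing date + 17 years → 20 December 2021.
Product Clearance Extension: 2083 days claimed exceeds the 1455-day cap, so +1455 days → 14 December 2025.
Administrative Delay Adjustment: +459 days → 18 March 2027.

March 18, 2027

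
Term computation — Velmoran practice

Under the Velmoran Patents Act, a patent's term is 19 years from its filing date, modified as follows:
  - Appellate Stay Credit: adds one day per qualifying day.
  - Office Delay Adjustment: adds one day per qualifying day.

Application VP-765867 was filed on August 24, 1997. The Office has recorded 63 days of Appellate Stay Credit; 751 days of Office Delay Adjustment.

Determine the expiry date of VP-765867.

Base term: filing date + 19 years → 24 August 2016.
Appellate Stay Credit: +63 days → 26 October 2016.
Office Delay Adjustment: +751 days → 16 November 2018.

2018-11-16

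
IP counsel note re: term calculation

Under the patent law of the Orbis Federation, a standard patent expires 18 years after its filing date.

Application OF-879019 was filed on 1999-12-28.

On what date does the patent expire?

2017-12-28

Filing date + 18 years → 28 December 2017.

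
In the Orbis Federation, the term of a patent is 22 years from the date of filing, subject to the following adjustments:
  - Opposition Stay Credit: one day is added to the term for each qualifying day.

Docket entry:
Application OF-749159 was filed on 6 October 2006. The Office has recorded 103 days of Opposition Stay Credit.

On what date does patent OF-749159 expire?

Base term: filing date + 22 years → 6 October 2028.
Opposition Stay Credit: +103 days → 17 January 2029.

January 17, 2029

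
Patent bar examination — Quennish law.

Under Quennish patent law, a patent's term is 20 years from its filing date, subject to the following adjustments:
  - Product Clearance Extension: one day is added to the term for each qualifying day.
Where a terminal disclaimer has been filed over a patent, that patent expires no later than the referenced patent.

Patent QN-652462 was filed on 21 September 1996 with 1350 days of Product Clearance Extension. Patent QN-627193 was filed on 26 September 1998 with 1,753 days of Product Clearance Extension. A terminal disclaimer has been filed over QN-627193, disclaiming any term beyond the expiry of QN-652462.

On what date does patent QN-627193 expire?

Natural term of QN-627193:
  Base: filing + 20 years → 26 September 2018.
  Product Clearance Extension: +1753 days → 15 July 2023.
Expiry of referenced patent QN-652462:
  Base: filing + 20 years → 21 September 2016.
  Product Clearance Extension: +1350 days → 2 June 2020.
Terminal disclaimer: QN-627193 expires on the earlier of 15 July 2023 and 2 June 2020.

2020-06-02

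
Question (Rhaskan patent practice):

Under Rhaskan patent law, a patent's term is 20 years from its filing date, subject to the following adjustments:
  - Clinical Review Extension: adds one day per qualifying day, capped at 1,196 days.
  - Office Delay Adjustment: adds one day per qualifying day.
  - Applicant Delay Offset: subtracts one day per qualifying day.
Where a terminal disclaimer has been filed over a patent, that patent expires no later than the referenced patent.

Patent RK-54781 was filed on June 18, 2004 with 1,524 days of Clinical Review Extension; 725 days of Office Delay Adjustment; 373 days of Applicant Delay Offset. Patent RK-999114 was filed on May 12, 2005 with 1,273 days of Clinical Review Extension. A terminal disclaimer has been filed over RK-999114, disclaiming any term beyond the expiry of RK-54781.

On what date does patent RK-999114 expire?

2028-08-20

Natural term of RK-999114:
  Base: filing + 20 years → 12 May 2025.
  Clinical Review Extension: 1273 days claimed exceeds the 1196-day cap, so +1196 days → 20 August 2028.
Expiry of referenced patent RK-54781:
  Base: filing + 20 years → 18 June 2024.
  Clinical Review Extension: 1524 days claimed exceeds the 1196-day cap, so +1196 days → 27 September 2027.
  Office Delay Adjustment: +725 days → 21 September 2029.
  Applicant Delay Offset: −373 days → 13 September 2028.
Terminal disclaimer: RK-999114 expires on the earlier of 20 August 2028 and 13 September 2028.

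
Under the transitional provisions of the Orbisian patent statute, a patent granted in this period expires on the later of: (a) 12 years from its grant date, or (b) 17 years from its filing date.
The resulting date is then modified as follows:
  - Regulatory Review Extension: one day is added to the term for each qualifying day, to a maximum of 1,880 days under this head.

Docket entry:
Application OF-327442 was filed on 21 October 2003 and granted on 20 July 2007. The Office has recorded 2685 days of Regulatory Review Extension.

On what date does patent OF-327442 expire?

(a) grant + 12 years → 20 July 2019.
(b) filing + 17 years → 21 October 2020.
Later of the two: 21 October 2020.
Regulatory Review Extension: 2685 days claimed exceeds the 1880-day cap, so +1880 days → 14 December 2025.

December 14, 2025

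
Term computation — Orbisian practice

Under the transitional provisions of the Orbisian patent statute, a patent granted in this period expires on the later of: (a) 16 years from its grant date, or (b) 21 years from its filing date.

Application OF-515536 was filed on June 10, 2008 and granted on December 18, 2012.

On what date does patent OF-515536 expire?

(a) grant + 16 years → 18 December 2028.
(b) filing + 21 years → 10 June 2029.
Later of the two: 10 June 2029.

2029-06-10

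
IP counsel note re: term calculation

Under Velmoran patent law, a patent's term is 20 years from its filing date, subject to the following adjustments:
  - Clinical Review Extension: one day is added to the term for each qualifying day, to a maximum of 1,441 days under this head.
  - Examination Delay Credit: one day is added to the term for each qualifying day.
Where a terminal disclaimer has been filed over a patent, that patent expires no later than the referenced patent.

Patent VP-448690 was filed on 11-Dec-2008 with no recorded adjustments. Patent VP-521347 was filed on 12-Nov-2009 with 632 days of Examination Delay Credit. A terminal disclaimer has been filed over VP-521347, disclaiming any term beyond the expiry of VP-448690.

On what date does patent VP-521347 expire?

Natural term of VP-521347:
  Base: filing + 20 years → 12 November 2029.
  Examination Delay Credit: +632 days → 6 August 2031.
Expiry of referenced patent VP-448690:
  Base: filing + 20 years → 11 December 2028.
Terminal disclaimer: VP-521347 expires on the earlier of 6 August 2031 and 11 December 2028.

2028-12-11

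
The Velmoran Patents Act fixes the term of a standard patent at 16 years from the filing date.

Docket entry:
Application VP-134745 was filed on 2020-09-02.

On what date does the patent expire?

Filing date + 16 years → 2 September 2036.

2036-09-02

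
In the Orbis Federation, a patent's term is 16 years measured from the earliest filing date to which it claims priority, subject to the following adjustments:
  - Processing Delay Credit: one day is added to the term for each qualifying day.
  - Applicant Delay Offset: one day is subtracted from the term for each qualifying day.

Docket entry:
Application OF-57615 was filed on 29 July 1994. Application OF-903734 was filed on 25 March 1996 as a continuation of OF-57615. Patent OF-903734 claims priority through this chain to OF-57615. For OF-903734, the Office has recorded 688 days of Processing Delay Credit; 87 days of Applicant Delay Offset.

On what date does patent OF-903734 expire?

Earliest priority filing: 29 July 1994.
Base term: 29 July 1994 + 16 years → 29 July 2010.
Processing Delay Credit: +688 days → 16 June 2012.
Applicant Delay Offset: −87 days → 21 March 2012.

March 21, 2012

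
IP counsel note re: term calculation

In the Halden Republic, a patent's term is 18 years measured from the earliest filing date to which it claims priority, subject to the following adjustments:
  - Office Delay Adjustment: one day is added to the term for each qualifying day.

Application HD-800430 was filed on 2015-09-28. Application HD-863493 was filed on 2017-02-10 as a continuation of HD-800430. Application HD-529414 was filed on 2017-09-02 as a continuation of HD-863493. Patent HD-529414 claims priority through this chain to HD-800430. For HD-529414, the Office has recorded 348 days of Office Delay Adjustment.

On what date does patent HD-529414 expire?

Earliest priority filing: 28 September 2015.
Base term: 28 September 2015 + 18 years → 28 September 2033.
Office Delay Adjustment: +348 days → 11 September 2034.

2034-09-11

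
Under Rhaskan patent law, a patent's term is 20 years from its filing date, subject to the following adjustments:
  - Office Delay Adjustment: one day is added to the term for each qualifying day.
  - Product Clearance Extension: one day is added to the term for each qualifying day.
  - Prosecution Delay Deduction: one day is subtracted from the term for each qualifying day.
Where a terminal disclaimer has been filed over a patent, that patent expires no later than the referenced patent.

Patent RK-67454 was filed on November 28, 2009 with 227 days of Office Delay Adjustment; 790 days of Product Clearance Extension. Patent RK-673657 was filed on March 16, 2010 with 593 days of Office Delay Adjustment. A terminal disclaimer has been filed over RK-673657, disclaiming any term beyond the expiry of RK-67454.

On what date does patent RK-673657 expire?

October 30, 2031

Natural term of RK-673657:
  Base: filing + 20 years → 16 March 2030.
  Office Delay Adjustment: +593 days → 30 October 2031.
Expiry of referenced patent RK-67454:
  Base: filing + 20 years → 28 November 2029.
  Office Delay Adjustment: +227 days → 13 July 2030.
  Product Clearance Extension: +790 days → 10 September 2032.
Terminal disclaimer: RK-673657 expires on the earlier of 30 October 2031 and 10 September 2032.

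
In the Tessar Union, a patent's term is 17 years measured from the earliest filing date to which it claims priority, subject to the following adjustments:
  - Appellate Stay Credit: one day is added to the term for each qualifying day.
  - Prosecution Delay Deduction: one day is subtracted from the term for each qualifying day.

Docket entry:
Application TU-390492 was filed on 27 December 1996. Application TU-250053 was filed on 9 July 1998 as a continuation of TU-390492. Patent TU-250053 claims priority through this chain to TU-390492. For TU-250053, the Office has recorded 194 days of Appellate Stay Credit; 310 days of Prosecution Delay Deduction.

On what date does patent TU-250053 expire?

September 2, 2013

Earliest priority filing: 27 December 1996.
Base term: 27 December 1996 + 17 years → 27 December 2013.
Appellate Stay Credit: +194 days → 9 July 2014.
Prosecution Delay Deduction: −310 days → 2 September 2013.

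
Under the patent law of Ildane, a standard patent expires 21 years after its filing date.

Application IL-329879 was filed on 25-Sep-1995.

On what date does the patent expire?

Filing date + 21 years → 25 September 2016.

2016-09-25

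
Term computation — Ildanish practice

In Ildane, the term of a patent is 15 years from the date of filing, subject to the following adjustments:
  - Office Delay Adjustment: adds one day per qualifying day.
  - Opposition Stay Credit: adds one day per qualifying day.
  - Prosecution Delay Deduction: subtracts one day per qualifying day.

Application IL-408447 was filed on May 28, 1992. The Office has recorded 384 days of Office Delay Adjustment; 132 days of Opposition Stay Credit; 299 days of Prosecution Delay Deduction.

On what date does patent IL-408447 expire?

Base term: filing date + 15 years → 28 May 2007.
Office Delay Adjustment: +384 days → 15 June 2008.
Opposition Stay Credit: +132 days → 25 October 2008.
Prosecution Delay Deduction: −299 days → 31 December 2007.

December 31, 2007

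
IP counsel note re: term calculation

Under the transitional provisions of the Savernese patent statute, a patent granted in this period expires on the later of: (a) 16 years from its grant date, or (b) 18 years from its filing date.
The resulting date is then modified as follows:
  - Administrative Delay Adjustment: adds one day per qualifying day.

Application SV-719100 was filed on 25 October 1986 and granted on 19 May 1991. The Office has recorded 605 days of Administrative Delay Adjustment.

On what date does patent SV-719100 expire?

(a) grant + 16 years → 19 May 2007.
(b) filing + 18 years → 25 October 2004.
Later of the two: 19 May 2007.
Administrative Delay Adjustment: +605 days → 13 January 2009.

January 13, 2009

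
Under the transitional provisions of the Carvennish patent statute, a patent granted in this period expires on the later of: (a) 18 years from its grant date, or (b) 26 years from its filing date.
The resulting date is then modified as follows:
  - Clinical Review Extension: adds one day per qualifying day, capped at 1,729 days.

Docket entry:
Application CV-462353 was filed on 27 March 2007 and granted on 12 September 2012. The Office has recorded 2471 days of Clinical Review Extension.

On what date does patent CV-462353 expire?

2037-12-20

(a) grant + 18 years → 12 September 2030.
(b) filing + 26 years → 27 March 2033.
Later of the two: 27 March 2033.
Clinical Review Extension: 2471 days claimed exceeds the 1729-day cap, so +1729 days → 20 December 2037.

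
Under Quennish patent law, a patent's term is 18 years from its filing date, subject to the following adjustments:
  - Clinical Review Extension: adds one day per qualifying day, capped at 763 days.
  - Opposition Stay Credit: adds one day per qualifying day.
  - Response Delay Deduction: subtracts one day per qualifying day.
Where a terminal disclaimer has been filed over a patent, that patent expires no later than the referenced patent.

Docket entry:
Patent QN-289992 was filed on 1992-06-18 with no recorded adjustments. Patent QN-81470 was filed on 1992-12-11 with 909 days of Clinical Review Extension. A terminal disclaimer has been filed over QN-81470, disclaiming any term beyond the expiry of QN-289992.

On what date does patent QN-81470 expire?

2010-06-18

Natural term of QN-81470:
  Base: filing + 18 years → 11 December 2010.
  Clinical Review Extension: 909 days claimed exceeds the 763-day cap, so +763 days → 12 January 2013.
Expiry of referenced patent QN-289992:
  Base: filing + 18 years → 18 June 2010.
Terminal disclaimer: QN-81470 expires on the earlier of 12 January 2013 and 18 June 2010.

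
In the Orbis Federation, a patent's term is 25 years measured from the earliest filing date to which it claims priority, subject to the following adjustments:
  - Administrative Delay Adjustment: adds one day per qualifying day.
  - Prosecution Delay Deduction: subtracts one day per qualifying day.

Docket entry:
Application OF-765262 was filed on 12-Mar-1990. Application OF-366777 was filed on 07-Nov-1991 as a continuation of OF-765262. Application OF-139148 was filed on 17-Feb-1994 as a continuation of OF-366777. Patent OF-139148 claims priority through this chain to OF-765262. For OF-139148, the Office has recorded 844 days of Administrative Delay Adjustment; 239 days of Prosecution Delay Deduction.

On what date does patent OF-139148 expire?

Earliest priority filing: 12 March 1990.
Base term: 12 March 1990 + 25 years → 12 March 2015.
Administrative Delay Adjustment: +844 days → 3 July 2017.
Prosecution Delay Deduction: −239 days → 6 November 2016.

2016-11-06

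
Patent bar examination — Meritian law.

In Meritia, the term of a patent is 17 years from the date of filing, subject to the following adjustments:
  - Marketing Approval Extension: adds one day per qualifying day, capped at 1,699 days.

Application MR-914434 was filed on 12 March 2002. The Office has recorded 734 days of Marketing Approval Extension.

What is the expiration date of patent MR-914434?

March 15, 2021

Base term: filing date + 17 years → 12 March 2019.
Marketing Approval Extension: 734 days (within the 1699-day cap) → +734 days → 15 March 2021.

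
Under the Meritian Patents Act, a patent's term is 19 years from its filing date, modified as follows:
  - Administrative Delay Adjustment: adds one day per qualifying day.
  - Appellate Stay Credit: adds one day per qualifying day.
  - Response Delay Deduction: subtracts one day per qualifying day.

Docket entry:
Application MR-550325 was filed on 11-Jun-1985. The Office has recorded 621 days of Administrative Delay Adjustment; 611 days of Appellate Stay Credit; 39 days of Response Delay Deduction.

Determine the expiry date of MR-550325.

Base term: filing date + 19 years → 11 June 2004.
Administrative Delay Adjustment: +621 days → 22 February 2006.
Appellate Stay Credit: +611 days → 26 October 2007.
Response Delay Deduction: −39 days → 17 September 2007.

September 17, 2007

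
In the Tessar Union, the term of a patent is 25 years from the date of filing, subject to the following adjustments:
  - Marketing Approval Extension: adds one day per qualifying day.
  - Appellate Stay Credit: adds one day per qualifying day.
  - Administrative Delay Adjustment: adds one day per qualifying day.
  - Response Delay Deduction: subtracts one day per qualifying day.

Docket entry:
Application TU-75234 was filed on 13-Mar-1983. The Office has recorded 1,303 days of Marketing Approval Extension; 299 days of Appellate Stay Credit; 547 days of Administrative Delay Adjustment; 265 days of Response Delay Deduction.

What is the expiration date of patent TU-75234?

Base term: filing date + 25 years → 13 March 2008.
Marketing Approval Extension: +1303 days → 7 October 2011.
Appellate Stay Credit: +299 days → 1 August 2012.
Administrative Delay Adjustment: +547 days → 30 January 2014.
Response Delay Deduction: −265 days → 10 May 2013.

2013-05-10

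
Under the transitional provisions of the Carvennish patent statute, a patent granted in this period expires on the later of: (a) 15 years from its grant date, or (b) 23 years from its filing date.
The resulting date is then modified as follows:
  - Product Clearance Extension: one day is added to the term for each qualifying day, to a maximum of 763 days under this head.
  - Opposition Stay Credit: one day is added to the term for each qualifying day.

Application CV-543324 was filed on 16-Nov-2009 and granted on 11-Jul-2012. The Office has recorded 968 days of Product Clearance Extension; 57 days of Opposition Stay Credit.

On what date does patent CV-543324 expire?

February 14, 2035

(a) grant + 15 years → 11 July 2027.
(b) filing + 23 years → 16 November 2032.
Later of the two: 16 November 2032.
Product Clearance Extension: 968 days claimed exceeds the 763-day cap, so +763 days → 19 December 2034.
Opposition Stay Credit: +57 days → 14 February 2035.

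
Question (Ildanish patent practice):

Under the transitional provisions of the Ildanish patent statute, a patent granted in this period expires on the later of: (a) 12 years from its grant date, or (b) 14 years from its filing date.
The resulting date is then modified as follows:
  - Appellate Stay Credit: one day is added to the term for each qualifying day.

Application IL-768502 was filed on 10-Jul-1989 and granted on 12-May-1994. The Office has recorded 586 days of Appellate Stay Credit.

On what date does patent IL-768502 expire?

2007-12-19

(a) grant + 12 years → 12 May 2006.
(b) filing + 14 years → 10 July 2003.
Later of the two: 12 May 2006.
Appellate Stay Credit: +586 days → 19 December 2007.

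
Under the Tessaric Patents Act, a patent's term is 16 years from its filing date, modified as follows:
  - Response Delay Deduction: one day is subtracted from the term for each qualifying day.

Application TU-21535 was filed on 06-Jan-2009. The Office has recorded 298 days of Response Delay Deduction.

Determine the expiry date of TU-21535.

Base term: filing date + 16 years → 6 January 2025.
Response Delay Deduction: −298 days → 14 March 2024.

2024-03-14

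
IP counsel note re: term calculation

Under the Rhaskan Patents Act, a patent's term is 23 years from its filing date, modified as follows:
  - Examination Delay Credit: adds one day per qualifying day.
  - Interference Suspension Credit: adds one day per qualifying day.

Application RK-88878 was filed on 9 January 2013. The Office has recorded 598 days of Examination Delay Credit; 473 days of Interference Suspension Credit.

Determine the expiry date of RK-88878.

December 15, 2038

Base term: filing date + 23 years → 9 January 2036.
Examination Delay Credit: +598 days → 29 August 2037.
Interference Suspension Credit: +473 days → 15 December 2038.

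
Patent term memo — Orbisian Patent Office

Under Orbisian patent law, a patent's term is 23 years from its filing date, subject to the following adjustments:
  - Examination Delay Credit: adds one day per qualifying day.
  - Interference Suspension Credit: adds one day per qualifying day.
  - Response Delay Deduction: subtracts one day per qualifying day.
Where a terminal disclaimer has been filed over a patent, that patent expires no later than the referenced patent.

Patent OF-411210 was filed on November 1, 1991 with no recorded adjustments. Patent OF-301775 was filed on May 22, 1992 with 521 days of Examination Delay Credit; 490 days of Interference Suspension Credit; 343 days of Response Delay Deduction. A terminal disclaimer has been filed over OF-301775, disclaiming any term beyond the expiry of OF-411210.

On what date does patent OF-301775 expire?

2014-11-01

Natural term of OF-301775:
  Base: filing + 23 years → 22 May 2015.
  Examination Delay Credit: +521 days → 24 October 2016.
  Interference Suspension Credit: +490 days → 26 February 2018.
  Response Delay Deduction: −343 days → 20 March 2017.
Expiry of referenced patent OF-411210:
  Base: filing + 23 years → 1 November 2014.
Terminal disclaimer: OF-301775 expires on the earlier of 20 March 2017 and 1 November 2014.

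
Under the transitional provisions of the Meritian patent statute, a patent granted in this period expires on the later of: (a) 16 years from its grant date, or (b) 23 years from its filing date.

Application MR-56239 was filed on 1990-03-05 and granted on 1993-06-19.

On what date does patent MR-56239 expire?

(a) grant + 16 years → 19 June 2009.
(b) filing + 23 years → 5 March 2013.
Later of the two: 5 March 2013.

2013-03-05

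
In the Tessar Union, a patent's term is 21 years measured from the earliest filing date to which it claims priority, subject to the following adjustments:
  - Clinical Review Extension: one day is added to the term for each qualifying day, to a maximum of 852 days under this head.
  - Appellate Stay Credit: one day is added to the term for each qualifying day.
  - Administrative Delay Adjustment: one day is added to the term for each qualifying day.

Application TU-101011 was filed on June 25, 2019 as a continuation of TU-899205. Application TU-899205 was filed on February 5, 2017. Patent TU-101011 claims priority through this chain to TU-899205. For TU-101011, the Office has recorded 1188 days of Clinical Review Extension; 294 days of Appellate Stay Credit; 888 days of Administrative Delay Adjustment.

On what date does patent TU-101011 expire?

2043-09-01

Earliest priority filing: 5 February 2017.
Base term: 5 February 2017 + 21 years → 5 February 2038.
Clinical Review Extension: 1188 days claimed exceeds the 852-day cap, so +852 days → 6 June 2040.
Appellate Stay Credit: +294 days → 27 March 2041.
Administrative Delay Adjustment: +888 days → 1 September 2043.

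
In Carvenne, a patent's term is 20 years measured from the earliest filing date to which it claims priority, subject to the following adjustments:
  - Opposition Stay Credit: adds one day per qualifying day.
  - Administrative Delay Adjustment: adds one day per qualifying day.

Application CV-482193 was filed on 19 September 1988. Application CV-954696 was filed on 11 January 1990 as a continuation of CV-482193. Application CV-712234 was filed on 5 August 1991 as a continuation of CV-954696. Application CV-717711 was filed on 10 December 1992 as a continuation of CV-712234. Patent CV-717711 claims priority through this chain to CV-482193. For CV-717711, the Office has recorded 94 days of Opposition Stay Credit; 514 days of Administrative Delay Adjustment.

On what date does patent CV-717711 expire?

May 20, 2010

Earliest priority filing: 19 September 1988.
Base term: 19 September 1988 + 20 years → 19 September 2008.
Opposition Stay Credit: +94 days → 22 December 2008.
Administrative Delay Adjustment: +514 days → 20 May 2010.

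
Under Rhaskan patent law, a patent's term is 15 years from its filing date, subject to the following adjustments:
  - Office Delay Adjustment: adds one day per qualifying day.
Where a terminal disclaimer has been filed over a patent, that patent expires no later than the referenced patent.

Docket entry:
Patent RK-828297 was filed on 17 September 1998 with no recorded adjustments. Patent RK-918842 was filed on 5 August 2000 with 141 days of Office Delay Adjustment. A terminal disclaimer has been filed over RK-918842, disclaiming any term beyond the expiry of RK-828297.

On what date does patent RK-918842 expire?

September 17, 2013

Natural term of RK-918842:
  Base: filing + 15 years → 5 August 2015.
  Office Delay Adjustment: +141 days → 24 December 2015.
Expiry of referenced patent RK-828297:
  Base: filing + 15 years → 17 September 2013.
Terminal disclaimer: RK-918842 expires on the earlier of 24 December 2015 and 17 September 2013.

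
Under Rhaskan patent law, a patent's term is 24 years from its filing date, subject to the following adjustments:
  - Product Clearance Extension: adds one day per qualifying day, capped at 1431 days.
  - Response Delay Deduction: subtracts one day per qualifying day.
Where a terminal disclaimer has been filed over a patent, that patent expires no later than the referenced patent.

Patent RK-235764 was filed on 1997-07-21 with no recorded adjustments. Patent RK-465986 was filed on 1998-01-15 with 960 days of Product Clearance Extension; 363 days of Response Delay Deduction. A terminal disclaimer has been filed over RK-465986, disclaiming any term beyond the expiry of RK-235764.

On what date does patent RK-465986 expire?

2021-07-21

Natural term of RK-465986:
  Base: filing + 24 years → 15 January 2022.
  Product Clearance Extension: 960 days (within the 1431-day cap) → +960 days → 1 September 2024.
  Response Delay Deduction: −363 days → 4 September 2023.
Expiry of referenced patent RK-235764:
  Base: filing + 24 years → 21 July 2021.
Terminal disclaimer: RK-465986 expires on the earlier of 4 September 2023 and 21 July 2021.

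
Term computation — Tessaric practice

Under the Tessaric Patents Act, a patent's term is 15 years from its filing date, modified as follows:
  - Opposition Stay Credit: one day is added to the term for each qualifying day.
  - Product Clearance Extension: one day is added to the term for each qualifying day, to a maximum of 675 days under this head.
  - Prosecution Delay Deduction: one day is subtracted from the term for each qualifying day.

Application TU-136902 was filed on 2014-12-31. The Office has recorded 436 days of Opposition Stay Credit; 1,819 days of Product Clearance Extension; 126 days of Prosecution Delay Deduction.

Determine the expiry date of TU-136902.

2032-09-11

Base term: filing date + 15 years → 31 December 2029.
Opposition Stay Credit: +436 days → 12 March 2031.
Product Clearance Extension: 1819 days claimed exceeds the 675-day cap, so +675 days → 15 January 2033.
Prosecution Delay Deduction: −126 days → 11 September 2032.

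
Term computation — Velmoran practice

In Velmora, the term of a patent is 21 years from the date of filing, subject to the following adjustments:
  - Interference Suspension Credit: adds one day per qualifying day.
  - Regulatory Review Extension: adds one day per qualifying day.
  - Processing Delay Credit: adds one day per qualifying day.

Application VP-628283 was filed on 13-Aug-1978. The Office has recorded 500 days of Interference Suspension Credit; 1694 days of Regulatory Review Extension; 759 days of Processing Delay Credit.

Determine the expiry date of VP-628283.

Base term: filing date + 21 years → 13 August 1999.
Interference Suspension Credit: +500 days → 25 December 2000.
Regulatory Review Extension: +1694 days → 15 August 2005.
Processing Delay Credit: +759 days → 13 September 2007.

2007-09-13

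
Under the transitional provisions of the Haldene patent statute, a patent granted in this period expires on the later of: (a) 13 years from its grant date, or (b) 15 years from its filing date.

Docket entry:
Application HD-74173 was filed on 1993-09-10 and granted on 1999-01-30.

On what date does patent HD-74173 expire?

January 30, 2012

(a) grant + 13 years → 30 January 2012.
(b) filing + 15 years → 10 September 2008.
Later of the two: 30 January 2012.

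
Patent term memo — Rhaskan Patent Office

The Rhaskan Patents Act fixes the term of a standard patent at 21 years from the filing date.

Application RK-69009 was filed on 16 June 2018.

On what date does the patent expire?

2039-06-16

Filing date + 21 years → 16 June 2039.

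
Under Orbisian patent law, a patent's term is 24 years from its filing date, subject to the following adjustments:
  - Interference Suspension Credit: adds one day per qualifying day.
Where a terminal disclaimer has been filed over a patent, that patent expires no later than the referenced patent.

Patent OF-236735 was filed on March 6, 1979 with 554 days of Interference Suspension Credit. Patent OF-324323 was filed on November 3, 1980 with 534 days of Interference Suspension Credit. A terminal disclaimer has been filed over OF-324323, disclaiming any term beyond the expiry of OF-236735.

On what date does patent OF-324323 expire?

September 10, 2004

Natural term of OF-324323:
  Base: filing + 24 years → 3 November 2004.
  Interference Suspension Credit: +534 days → 21 April 2006.
Expiry of referenced patent OF-236735:
  Base: filing + 24 years → 6 March 2003.
  Interference Suspension Credit: +554 days → 10 September 2004.
Terminal disclaimer: OF-324323 expires on the earlier of 21 April 2006 and 10 September 2004.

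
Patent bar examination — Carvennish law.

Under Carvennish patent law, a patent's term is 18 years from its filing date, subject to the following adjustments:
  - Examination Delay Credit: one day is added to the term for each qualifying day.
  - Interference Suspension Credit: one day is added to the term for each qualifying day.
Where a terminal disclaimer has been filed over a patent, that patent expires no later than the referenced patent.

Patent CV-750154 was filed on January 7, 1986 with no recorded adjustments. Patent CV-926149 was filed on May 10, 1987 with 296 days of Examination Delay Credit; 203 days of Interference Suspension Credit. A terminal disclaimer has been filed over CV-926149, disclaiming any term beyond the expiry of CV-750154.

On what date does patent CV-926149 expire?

January 7, 2004

Natural term of CV-926149:
  Base: filing + 18 years → 10 May 2005.
  Examination Delay Credit: +296 days → 2 March 2006.
  Interference Suspension Credit: +203 days → 21 September 2006.
Expiry of referenced patent CV-750154:
  Base: filing + 18 years → 7 January 2004.
Terminal disclaimer: CV-926149 expires on the earlier of 21 September 2006 and 7 January 2004.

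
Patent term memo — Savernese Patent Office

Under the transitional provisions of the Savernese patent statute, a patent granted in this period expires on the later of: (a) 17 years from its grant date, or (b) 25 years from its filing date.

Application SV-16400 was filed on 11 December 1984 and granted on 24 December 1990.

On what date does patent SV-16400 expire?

December 11, 2009

(a) grant + 17 years → 24 December 2007.
(b) filing + 25 years → 11 December 2009.
Later of the two: 11 December 2009.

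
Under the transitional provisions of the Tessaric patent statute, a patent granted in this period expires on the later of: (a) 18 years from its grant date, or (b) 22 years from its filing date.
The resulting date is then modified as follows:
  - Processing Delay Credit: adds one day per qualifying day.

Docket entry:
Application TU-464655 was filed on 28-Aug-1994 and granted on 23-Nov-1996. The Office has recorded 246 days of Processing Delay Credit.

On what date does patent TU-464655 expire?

2017-05-01

(a) grant + 18 years → 23 November 2014.
(b) filing + 22 years → 28 August 2016.
Later of the two: 28 August 2016.
Processing Delay Credit: +246 days → 1 May 2017.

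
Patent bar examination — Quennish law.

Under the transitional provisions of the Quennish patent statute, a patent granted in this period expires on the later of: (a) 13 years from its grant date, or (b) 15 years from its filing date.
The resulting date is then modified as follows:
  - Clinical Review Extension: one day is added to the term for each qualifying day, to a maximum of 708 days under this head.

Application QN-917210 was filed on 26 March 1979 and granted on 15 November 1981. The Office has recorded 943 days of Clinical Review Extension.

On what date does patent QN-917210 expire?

October 23, 1996

(a) grant + 13 years → 15 November 1994.
(b) filing + 15 years → 26 March 1994.
Later of the two: 15 November 1994.
Clinical Review Extension: 943 days claimed exceeds the 708-day cap, so +708 days → 23 October 1996.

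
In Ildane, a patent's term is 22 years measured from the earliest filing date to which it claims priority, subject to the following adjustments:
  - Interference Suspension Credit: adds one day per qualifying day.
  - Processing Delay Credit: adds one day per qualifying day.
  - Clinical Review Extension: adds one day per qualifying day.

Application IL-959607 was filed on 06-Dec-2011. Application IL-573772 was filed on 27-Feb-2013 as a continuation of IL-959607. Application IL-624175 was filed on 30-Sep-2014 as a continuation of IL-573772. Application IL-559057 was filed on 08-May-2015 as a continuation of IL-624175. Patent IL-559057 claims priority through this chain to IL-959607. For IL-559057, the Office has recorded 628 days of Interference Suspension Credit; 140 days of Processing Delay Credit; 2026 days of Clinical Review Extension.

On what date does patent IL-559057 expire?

Earliest priority filing: 6 December 2011.
Base term: 6 December 2011 + 22 years → 6 December 2033.
Interference Suspension Credit: +628 days → 26 August 2035.
Processing Delay Credit: +140 days → 13 January 2036.
Clinical Review Extension: +2026 days → 31 July 2041.

2041-07-31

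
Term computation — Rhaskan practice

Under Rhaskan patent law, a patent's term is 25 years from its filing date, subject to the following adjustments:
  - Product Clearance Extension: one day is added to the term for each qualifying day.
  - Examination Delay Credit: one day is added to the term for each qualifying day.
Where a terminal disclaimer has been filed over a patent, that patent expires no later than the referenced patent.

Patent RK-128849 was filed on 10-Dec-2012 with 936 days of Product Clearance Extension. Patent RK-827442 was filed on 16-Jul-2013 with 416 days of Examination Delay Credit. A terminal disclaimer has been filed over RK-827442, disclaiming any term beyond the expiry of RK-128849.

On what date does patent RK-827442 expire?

2039-09-05

Natural term of RK-827442:
  Base: filing + 25 years → 16 July 2038.
  Examination Delay Credit: +416 days → 5 September 2039.
Expiry of referenced patent RK-128849:
  Base: filing + 25 years → 10 December 2037.
  Product Clearance Extension: +936 days → 3 July 2040.
Terminal disclaimer: RK-827442 expires on the earlier of 5 September 2039 and 3 July 2040.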